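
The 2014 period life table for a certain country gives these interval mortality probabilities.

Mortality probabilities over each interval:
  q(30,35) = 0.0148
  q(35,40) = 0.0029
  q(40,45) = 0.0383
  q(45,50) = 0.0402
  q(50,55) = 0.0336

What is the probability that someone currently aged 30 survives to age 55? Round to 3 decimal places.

The overall survival probability is (1 − 0.0148) × (1 − 0.0029) × (1 − 0.0383) × (1 − 0.0402) × (1 − 0.0336).
= 0.9852 × 0.9971 × 0.9617 × 0.9598 × 0.9664 = 0.876275.

0.876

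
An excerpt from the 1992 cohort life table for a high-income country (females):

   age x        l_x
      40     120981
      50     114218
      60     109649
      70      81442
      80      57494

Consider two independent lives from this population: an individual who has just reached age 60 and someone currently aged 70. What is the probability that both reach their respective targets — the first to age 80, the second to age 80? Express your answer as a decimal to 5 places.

0.37016

p₁ = l_80/l_60 = 57494/109649 = 0.524346; p₂ = l_80/l_70 = 57494/81442 = 0.705950.
P(both) = p₁ × p₂ = 0.524346 × 0.705950 = 0.370162.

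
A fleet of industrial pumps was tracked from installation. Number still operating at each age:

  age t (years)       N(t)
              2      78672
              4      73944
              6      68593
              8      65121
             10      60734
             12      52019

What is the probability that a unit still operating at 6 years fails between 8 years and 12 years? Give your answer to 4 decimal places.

This is the probability of reaching 8 but not 12, conditional on being operational at 6: (N(8) − N(12)) / N(6).
= (65121 − 52019) / 68593 = 13102 / 68593 = 0.191011.

0.1910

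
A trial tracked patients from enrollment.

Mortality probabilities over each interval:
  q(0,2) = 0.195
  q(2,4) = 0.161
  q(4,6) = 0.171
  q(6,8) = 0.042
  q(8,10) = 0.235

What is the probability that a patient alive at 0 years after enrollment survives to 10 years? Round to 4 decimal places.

Chaining the interval survival probabilities: (1 − 0.195) × (1 − 0.161) × (1 − 0.171) × (1 − 0.042) × (1 − 0.235).
= 0.805 × 0.839 × 0.829 × 0.958 × 0.765 = 0.410336.

0.4103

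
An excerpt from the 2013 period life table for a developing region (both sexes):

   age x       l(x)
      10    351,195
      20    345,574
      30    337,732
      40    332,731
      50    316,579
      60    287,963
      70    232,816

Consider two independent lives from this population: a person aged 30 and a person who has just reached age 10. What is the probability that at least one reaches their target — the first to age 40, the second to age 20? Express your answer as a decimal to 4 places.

p₁ = l(40)/l(30) = 332,731/337,732 = 0.985192; p₂ = l(20)/l(10) = 345,574/351,195 = 0.983995.
P(at least one) = 1 − (1−p₁)(1−p₂) = 1 − 0.014808 × 0.016005 = 0.999763.

0.9998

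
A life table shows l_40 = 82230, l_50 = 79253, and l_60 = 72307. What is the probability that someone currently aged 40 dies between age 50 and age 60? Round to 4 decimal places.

We want 10|10q40 = (l_50 − l_60)/l_40.
This is the probability of reaching 50 but not 60, conditional on being alive at 40: (l_50 − l_60) / l_40.
= (79253 − 72307) / 82230 = 6946 / 82230 = 0.084470.

0.0845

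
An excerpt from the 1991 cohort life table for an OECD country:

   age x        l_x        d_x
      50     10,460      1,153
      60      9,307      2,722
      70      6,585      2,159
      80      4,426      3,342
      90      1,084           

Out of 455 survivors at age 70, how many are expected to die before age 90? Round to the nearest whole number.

380

The relevant probability is 1 − 1,084/6,585 = 0.835383.
Expected number = 455 × 0.835383 = 380.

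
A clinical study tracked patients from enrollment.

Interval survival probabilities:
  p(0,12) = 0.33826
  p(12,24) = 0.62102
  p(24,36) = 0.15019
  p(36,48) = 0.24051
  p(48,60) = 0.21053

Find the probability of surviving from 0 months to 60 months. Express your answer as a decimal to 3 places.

The overall survival probability is 0.33826 × 0.62102 × 0.15019 × 0.24051 × 0.21053.
= 0.001598.

0.002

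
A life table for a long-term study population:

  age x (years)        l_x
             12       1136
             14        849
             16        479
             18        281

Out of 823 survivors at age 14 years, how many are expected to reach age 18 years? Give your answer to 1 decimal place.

272.4

The relevant probability is 281/849 = 0.330978.
Expected number = 823 × 0.330978 = 272.4.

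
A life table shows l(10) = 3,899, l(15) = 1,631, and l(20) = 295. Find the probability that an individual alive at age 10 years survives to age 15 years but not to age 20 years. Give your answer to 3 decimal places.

This is the probability of reaching 15 but not 20, conditional on being alive at 10: (l(15) − l(20)) / l(10).
= (1,631 − 295) / 3,899 = 1,336 / 3,899 = 0.342652.

0.343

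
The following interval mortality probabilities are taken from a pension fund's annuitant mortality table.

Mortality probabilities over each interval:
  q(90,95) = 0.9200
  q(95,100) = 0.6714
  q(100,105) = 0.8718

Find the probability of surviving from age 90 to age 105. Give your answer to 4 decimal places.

0.0034

P(survive 90→105) = (1 − 0.9200) × (1 − 0.6714) × (1 − 0.8718).
= 0.0800 × 0.3286 × 0.1282 = 0.003370.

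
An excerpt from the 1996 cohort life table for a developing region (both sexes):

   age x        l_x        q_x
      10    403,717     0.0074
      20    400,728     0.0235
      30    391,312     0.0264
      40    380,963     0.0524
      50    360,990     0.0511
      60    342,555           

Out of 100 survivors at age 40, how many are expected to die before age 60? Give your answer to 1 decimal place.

10.1

The relevant probability is 1 − 342,555/380,963 = 0.100818.
Expected number = 100 × 0.100818 = 10.1.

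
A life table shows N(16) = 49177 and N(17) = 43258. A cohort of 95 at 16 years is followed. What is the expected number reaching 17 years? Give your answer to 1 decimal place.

83.6

The relevant probability is 43258/49177 = 0.879639.
Expected number = 95 × 0.879639 = 83.6.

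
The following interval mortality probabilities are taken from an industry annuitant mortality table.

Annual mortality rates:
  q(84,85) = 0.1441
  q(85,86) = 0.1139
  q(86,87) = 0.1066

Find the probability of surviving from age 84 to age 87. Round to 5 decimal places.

Survival from 84 to 87 is the product of surviving each interval: (1 − 0.1441) × (1 − 0.1139) × (1 − 0.1066).
= 0.8559 × 0.8861 × 0.8934 = 0.677566.

0.67757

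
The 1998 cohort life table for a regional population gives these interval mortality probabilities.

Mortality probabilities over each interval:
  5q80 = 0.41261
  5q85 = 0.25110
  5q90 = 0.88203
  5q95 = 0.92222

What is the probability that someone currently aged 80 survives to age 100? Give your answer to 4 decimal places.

Chaining the interval survival probabilities: (1 − 0.41261) × (1 − 0.25110) × (1 − 0.88203) × (1 − 0.92222).
= 0.58739 × 0.74890 × 0.11797 × 0.07778 = 0.004036.

0.0040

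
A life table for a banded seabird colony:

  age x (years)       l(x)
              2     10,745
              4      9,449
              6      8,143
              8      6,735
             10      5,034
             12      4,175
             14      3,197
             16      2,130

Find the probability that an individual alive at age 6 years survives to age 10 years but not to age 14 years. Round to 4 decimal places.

0.2256

This is the probability of reaching 10 but not 14, conditional on being alive at 6: (l(10) − l(14)) / l(6).
= (5,034 − 3,197) / 8,143 = 1,837 / 8,143 = 0.225593.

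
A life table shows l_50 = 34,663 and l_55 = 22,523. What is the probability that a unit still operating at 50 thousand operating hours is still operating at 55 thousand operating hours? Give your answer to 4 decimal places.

The conditional survival probability is l_55/l_50 = 22,523/34,663 = 0.649771.

0.6498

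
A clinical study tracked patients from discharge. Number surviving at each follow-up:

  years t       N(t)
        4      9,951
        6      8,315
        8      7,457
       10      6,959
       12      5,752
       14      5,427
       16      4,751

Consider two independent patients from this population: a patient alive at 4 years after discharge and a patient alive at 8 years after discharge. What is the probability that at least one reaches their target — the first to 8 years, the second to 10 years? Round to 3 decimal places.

p₁ = N(8)/N(4) = 7,457/9,951 = 0.749372; p₂ = N(10)/N(8) = 6,959/7,457 = 0.933217.
P(at least one) = 1 − (1−p₁)(1−p₂) = 1 − 0.250628 × 0.066783 = 0.983262.

0.983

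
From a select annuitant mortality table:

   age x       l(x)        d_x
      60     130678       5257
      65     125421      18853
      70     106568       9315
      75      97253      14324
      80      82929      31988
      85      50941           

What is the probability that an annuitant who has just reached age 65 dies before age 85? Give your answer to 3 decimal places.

0.594

P(die before 85 | alive at 65) = 1 − l(85)/l(65) = 1 − 50941/125421 = (74480)/125421 = 0.593840.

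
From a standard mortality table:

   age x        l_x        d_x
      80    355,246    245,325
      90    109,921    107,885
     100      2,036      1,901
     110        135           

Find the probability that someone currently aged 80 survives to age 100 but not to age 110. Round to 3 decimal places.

We want 20|10q80 = (l_100 − l_110)/l_80.
This is the probability of reaching 100 but not 110, conditional on being alive at 80: (l_100 − l_110) / l_80.
= (2,036 − 135) / 355,246 = 1,901 / 355,246 = 0.005351.

0.005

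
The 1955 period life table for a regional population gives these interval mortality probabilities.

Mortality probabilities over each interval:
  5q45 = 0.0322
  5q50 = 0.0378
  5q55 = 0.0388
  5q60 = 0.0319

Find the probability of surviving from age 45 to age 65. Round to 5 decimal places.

0.86653

20p45 = (1 − 0.0322) × (1 − 0.0378) × (1 − 0.0388) × (1 − 0.0319).
= 0.9678 × 0.9622 × 0.9612 × 0.9681 = 0.866533.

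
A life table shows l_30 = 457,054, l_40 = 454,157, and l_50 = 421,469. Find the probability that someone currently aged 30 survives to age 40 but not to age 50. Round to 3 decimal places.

0.072

This is the probability of reaching 40 but not 50, conditional on being alive at 30: (l_40 − l_50) / l_30.
= (454,157 − 421,469) / 457,054 = 32,688 / 457,054 = 0.071519.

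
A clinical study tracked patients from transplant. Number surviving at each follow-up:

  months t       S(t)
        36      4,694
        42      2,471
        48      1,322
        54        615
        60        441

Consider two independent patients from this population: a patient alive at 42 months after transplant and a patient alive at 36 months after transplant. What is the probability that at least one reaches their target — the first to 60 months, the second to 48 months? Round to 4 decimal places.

0.4098

p₁ = S(60)/S(42) = 441/2,471 = 0.178470; p₂ = S(48)/S(36) = 1,322/4,694 = 0.281636.
P(at least one) = 1 − (1−p₁)(1−p₂) = 1 − 0.821530 × 0.718364 = 0.409842.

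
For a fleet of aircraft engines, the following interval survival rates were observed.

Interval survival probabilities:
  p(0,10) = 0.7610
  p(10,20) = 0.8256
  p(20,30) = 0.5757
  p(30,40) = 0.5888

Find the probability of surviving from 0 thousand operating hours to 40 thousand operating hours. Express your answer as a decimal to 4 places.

0.2130

Survival from 0 to 40 is the product of surviving each interval: 0.7610 × 0.8256 × 0.5757 × 0.5888.
= 0.212970.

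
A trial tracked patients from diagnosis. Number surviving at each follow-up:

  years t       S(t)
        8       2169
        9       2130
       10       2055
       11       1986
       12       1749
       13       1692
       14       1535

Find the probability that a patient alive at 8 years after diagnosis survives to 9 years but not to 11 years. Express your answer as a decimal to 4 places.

This is the probability of reaching 9 but not 11, conditional on being alive at 8: (S(9) − S(11)) / S(8).
= (2130 − 1986) / 2169 = 144 / 2169 = 0.066390.

0.0664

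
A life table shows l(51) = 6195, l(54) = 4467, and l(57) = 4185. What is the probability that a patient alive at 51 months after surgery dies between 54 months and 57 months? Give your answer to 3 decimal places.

0.046

This is the probability of reaching 54 but not 57, conditional on being alive at 51: (l(54) − l(57)) / l(51).
= (4467 − 4185) / 6195 = 282 / 6195 = 0.045521.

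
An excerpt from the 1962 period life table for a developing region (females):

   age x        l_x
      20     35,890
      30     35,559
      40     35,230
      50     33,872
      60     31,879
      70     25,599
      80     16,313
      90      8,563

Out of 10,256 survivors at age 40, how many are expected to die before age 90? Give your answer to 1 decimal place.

7763.2

The relevant probability is 1 − 8,563/35,230 = 0.756940.
Expected number = 10,256 × 0.756940 = 7763.2.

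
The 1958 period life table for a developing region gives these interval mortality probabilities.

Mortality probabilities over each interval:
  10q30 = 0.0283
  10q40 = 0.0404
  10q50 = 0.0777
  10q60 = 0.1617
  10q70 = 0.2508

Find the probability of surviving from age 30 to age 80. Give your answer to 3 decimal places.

0.540

Survival from 30 to 80 is the product of surviving each interval: (1 − 0.0283) × (1 − 0.0404) × (1 − 0.0777) × (1 − 0.1617) × (1 − 0.2508).
= 0.9717 × 0.9596 × 0.9223 × 0.8383 × 0.7492 = 0.540122.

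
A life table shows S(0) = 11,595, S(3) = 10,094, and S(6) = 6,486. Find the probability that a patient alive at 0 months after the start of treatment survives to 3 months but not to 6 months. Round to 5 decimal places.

0.31117

This is the probability of reaching 3 but not 6, conditional on being alive at 0: (S(3) − S(6)) / S(0).
= (10,094 − 6,486) / 11,595 = 3,608 / 11,595 = 0.311169.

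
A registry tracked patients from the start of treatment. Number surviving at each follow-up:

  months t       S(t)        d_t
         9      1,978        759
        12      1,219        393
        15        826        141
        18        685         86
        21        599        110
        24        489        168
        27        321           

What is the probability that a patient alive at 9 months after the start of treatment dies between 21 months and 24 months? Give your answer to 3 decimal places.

0.056

This is the probability of reaching 21 but not 24, conditional on being alive at 9: (S(21) − S(24)) / S(9).
= (599 − 489) / 1,978 = 110 / 1,978 = 0.055612.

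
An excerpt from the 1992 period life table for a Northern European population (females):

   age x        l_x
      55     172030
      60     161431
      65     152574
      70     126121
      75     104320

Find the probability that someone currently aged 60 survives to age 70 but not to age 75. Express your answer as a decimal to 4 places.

We want 10|5q60 = (l_70 − l_75)/l_60.
This is the probability of reaching 70 but not 75, conditional on being alive at 60: (l_70 − l_75) / l_60.
= (126121 − 104320) / 161431 = 21801 / 161431 = 0.135048.

0.1350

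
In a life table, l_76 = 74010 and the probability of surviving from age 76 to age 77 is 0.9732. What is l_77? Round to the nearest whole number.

72027

l_77 = l_76 × p = 74010 × 0.9732 = 72027.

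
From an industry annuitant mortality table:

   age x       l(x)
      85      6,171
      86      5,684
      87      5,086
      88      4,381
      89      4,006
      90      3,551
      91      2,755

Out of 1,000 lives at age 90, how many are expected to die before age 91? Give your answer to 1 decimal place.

224.2

The relevant probability is 1 − 2,755/3,551 = 0.224162.
Expected number = 1,000 × 0.224162 = 224.2.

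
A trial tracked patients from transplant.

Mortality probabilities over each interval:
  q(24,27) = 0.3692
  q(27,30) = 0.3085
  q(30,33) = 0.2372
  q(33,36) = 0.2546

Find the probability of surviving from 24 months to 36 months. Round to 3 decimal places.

Survival from 24 to 36 is the product of surviving each interval: (1 − 0.3692) × (1 − 0.3085) × (1 − 0.2372) × (1 − 0.2546).
= 0.6308 × 0.6915 × 0.7628 × 0.7454 = 0.248018.

0.248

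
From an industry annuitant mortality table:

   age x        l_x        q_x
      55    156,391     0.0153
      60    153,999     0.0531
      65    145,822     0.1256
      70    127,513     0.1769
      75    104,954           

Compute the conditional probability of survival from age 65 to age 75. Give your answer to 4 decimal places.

We want 10p65 = l_75/l_65.
The conditional survival probability is l_75/l_65 = 104,954/145,822 = 0.719741.

0.7197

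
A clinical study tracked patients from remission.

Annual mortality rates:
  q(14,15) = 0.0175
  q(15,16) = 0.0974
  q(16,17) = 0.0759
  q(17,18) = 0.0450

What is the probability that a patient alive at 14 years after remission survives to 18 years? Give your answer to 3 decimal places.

0.783

P(survive 14→18) = (1 − 0.0175) × (1 − 0.0974) × (1 − 0.0759) × (1 − 0.0450).
= 0.9825 × 0.9026 × 0.9241 × 0.9550 = 0.782619.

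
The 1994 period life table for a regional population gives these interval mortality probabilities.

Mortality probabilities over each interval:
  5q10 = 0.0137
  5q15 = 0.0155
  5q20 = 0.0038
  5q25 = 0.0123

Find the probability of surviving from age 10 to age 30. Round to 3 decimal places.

0.955

20p10 = (1 − 0.0137) × (1 − 0.0155) × (1 − 0.0038) × (1 − 0.0123).
= 0.9863 × 0.9845 × 0.9962 × 0.9877 = 0.955424.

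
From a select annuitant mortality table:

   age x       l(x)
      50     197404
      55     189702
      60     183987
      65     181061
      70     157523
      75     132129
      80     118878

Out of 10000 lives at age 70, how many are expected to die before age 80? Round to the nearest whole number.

2453

The relevant probability is 1 − 118878/157523 = 0.245329.
Expected number = 10000 × 0.245329 = 2453.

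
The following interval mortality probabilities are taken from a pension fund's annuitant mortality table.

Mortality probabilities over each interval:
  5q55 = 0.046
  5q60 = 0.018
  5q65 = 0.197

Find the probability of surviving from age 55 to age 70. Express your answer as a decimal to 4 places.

0.7523

Survival from 55 to 70 is the product of surviving each interval: (1 − 0.046) × (1 − 0.018) × (1 − 0.197).
= 0.954 × 0.982 × 0.803 = 0.752273.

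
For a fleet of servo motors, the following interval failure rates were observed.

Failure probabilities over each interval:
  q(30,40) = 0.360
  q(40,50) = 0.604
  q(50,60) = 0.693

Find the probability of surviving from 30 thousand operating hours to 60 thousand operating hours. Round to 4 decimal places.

The overall survival probability is (1 − 0.360) × (1 − 0.604) × (1 − 0.693).
= 0.640 × 0.396 × 0.307 = 0.077806.

0.0778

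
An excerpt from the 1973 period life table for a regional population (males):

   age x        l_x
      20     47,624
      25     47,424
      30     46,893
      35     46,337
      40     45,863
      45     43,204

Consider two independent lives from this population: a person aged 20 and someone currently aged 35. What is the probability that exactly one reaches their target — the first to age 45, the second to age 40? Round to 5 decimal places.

0.10114

p₁ = l_45/l_20 = 43,204/47,624 = 0.907190; p₂ = l_40/l_35 = 45,863/46,337 = 0.989771.
P(exactly one) = p₁(1−p₂) + (1−p₁)p₂ = 0.009280 + 0.091861 = 0.101140.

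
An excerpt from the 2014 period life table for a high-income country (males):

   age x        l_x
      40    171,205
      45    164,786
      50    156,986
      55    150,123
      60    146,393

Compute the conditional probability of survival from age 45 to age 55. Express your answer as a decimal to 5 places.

The conditional survival probability is l_55/l_45 = 150,123/164,786 = 0.911018.

0.91102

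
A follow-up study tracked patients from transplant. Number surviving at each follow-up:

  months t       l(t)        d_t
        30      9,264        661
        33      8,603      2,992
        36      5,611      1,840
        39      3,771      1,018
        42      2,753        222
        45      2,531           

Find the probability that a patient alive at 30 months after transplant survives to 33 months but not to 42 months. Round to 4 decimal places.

0.6315

This is the probability of reaching 33 but not 42, conditional on being alive at 30: (l(33) − l(42)) / l(30).
= (8,603 − 2,753) / 9,264 = 5,850 / 9,264 = 0.631477.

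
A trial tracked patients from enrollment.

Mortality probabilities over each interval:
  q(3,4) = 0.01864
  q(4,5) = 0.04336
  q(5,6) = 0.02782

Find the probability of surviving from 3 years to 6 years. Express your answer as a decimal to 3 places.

Survival from 3 to 6 is the product of surviving each interval: (1 − 0.01864) × (1 − 0.04336) × (1 − 0.02782).
= 0.98136 × 0.95664 × 0.97218 = 0.912691.

0.913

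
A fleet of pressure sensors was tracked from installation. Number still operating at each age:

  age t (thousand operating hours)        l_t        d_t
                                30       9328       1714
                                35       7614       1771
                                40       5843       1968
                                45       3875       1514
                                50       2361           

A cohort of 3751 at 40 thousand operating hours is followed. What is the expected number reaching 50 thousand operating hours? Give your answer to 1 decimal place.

1515.7

The relevant probability is 2361/5843 = 0.404073.
Expected number = 3751 × 0.404073 = 1515.7.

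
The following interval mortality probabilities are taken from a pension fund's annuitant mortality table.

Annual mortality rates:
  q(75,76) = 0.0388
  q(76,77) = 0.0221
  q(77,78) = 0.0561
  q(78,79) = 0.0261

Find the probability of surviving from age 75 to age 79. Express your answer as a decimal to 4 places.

Chaining the interval survival probabilities: (1 − 0.0388) × (1 − 0.0221) × (1 − 0.0561) × (1 − 0.0261).
= 0.9612 × 0.9779 × 0.9439 × 0.9739 = 0.864069.

0.8641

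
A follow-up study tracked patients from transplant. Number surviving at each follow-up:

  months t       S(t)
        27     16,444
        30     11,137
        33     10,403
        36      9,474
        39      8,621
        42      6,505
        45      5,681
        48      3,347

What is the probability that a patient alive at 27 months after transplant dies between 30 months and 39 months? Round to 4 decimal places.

0.1530

This is the probability of reaching 30 but not 39, conditional on being alive at 27: (S(30) − S(39)) / S(27).
= (11,137 − 8,621) / 16,444 = 2,516 / 16,444 = 0.153004.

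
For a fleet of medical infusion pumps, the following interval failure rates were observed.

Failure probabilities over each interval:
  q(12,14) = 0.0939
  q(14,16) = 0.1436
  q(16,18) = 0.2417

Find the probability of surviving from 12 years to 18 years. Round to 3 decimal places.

The overall survival probability is (1 − 0.0939) × (1 − 0.1436) × (1 − 0.2417).
= 0.9061 × 0.8564 × 0.7583 = 0.588429.

0.588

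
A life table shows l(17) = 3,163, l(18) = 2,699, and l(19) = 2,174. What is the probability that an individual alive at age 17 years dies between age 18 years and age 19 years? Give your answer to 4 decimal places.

This is the probability of reaching 18 but not 19, conditional on being alive at 17: (l(18) − l(19)) / l(17).
= (2,699 − 2,174) / 3,163 = 525 / 3,163 = 0.165982.

0.1660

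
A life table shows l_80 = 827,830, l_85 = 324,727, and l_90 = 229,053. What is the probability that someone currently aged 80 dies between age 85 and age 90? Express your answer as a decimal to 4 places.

0.1156

We want 5|5q80 = (l_85 − l_90)/l_80.
This is the probability of reaching 85 but not 90, conditional on being alive at 80: (l_85 − l_90) / l_80.
= (324,727 − 229,053) / 827,830 = 95,674 / 827,830 = 0.115572.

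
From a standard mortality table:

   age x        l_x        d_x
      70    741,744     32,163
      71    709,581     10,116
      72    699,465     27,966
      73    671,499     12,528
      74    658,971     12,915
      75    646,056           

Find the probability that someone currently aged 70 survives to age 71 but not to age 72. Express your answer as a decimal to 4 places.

We want 1|1q70 = (l_71 − l_72)/l_70.
This is the probability of reaching 71 but not 72, conditional on being alive at 70: (l_71 − l_72) / l_70.
= (709,581 − 699,465) / 741,744 = 10,116 / 741,744 = 0.013638.

0.0136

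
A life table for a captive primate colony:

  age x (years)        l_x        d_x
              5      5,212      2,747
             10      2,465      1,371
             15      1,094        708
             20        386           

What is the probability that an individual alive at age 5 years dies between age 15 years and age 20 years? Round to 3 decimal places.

0.136

This is the probability of reaching 15 but not 20, conditional on being alive at 5: (l_15 − l_20) / l_5.
= (1,094 − 386) / 5,212 = 708 / 5,212 = 0.135840.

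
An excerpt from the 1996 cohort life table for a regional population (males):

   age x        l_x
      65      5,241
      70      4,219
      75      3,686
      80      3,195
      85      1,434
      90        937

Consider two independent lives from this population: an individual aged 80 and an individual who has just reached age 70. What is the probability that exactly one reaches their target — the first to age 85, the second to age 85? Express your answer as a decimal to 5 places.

p₁ = l_85/l_80 = 1,434/3,195 = 0.448826; p₂ = l_85/l_70 = 1,434/4,219 = 0.339891.
P(exactly one) = p₁(1−p₂) + (1−p₁)p₂ = 0.296274 + 0.187339 = 0.483613.

0.48361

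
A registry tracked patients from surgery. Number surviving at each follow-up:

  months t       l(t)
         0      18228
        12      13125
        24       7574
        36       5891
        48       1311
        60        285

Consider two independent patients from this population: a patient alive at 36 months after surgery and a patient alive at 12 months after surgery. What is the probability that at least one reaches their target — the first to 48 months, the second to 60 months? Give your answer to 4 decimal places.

0.2394

p₁ = l(48)/l(36) = 1311/5891 = 0.222543; p₂ = l(60)/l(12) = 285/13125 = 0.021714.
P(at least one) = 1 − (1−p₁)(1−p₂) = 1 − 0.777457 × 0.978286 = 0.239425.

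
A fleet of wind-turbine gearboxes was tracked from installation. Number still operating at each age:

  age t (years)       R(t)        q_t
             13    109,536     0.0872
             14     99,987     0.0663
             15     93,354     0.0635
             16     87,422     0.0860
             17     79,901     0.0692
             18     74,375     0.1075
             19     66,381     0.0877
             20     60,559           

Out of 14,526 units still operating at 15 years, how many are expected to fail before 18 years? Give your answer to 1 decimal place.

The relevant probability is 1 − 74,375/93,354 = 0.203301.
Expected number = 14,526 × 0.203301 = 2953.2.

2953.2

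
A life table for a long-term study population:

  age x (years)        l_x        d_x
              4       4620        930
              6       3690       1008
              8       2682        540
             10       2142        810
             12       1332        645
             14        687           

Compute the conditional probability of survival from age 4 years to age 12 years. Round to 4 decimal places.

The conditional survival probability is l_12/l_4 = 1332/4620 = 0.288312.

0.2883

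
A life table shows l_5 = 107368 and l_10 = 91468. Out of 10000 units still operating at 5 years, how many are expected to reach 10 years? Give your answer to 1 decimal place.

The relevant probability is 91468/107368 = 0.851911.
Expected number = 10000 × 0.851911 = 8519.1.

8519.1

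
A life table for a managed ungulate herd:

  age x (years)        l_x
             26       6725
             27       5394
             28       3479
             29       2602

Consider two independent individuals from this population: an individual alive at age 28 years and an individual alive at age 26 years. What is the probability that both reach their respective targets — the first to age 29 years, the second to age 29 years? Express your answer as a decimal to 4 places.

p₁ = l_29/l_28 = 2602/3479 = 0.747916; p₂ = l_29/l_26 = 2602/6725 = 0.386914.
P(both) = p₁ × p₂ = 0.747916 × 0.386914 = 0.289379.

0.2894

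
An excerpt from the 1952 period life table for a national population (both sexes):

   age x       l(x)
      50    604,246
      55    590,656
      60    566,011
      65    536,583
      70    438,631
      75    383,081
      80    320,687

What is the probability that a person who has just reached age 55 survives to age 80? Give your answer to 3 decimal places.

The conditional survival probability is l(80)/l(55) = 320,687/590,656 = 0.542934.

0.543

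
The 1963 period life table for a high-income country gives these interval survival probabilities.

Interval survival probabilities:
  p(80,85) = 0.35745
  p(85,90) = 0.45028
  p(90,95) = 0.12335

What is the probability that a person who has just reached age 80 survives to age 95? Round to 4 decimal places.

0.0199

Chaining the interval survival probabilities: 0.35745 × 0.45028 × 0.12335.
= 0.019854.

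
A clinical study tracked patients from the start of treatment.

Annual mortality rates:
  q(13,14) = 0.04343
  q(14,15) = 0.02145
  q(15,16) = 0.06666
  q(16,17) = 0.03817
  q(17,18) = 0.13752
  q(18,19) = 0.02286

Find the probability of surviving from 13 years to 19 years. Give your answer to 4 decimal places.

The overall survival probability is (1 − 0.04343) × (1 − 0.02145) × (1 − 0.06666) × (1 − 0.03817) × (1 − 0.13752) × (1 − 0.02286).
= 0.95657 × 0.97855 × 0.93334 × 0.96183 × 0.86248 × 0.97714 = 0.708180.

0.7082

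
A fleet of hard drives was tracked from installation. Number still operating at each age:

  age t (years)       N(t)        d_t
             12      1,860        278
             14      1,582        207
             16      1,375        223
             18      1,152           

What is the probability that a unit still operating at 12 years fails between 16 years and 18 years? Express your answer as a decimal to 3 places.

0.120

This is the probability of reaching 16 but not 18, conditional on being operational at 12: (N(16) − N(18)) / N(12).
= (1,375 − 1,152) / 1,860 = 223 / 1,860 = 0.119892.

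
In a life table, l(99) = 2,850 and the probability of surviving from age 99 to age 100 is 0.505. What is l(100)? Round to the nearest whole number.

1439

l(100) = l(99) × p = 2,850 × 0.505 = 1439.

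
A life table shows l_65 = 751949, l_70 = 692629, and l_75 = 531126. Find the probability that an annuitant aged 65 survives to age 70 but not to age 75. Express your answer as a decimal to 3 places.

0.215

We want 5|5q65 = (l_70 − l_75)/l_65.
This is the probability of reaching 70 but not 75, conditional on being alive at 65: (l_70 − l_75) / l_65.
= (692629 − 531126) / 751949 = 161503 / 751949 = 0.214779.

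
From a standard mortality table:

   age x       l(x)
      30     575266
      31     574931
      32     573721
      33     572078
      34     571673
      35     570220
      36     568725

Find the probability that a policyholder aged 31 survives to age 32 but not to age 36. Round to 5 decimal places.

0.00869

This is the probability of reaching 32 but not 36, conditional on being alive at 31: (l(32) − l(36)) / l(31).
= (573721 − 568725) / 574931 = 4996 / 574931 = 0.008690.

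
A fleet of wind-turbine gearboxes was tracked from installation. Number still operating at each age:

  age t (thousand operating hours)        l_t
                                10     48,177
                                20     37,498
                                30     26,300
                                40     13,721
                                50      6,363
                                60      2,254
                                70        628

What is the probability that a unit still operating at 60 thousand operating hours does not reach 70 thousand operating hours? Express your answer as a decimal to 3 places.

0.721

P(fail before 70 | operational at 60) = 1 − l_70/l_60 = 1 − 628/2,254 = (1,626)/2,254 = 0.721384.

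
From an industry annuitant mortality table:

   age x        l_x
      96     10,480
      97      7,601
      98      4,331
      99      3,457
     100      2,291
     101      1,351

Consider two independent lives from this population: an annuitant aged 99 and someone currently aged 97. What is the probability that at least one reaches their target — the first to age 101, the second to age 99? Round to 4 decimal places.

p₁ = l_101/l_99 = 1,351/3,457 = 0.390801; p₂ = l_99/l_97 = 3,457/7,601 = 0.454809.
P(at least one) = 1 − (1−p₁)(1−p₂) = 1 − 0.609199 × 0.545191 = 0.667870.

0.6679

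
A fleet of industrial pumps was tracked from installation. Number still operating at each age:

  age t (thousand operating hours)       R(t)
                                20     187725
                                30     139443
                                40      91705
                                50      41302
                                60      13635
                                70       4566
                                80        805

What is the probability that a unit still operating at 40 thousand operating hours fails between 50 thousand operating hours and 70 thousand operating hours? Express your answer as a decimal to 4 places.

This is the probability of reaching 50 but not 70, conditional on being operational at 40: (R(50) − R(70)) / R(40).
= (41302 − 4566) / 91705 = 36736 / 91705 = 0.400589.

0.4006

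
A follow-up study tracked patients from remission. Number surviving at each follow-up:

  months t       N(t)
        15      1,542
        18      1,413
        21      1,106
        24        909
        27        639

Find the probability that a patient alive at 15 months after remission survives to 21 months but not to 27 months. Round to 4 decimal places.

0.3029

This is the probability of reaching 21 but not 27, conditional on being alive at 15: (N(21) − N(27)) / N(15).
= (1,106 − 639) / 1,542 = 467 / 1,542 = 0.302853.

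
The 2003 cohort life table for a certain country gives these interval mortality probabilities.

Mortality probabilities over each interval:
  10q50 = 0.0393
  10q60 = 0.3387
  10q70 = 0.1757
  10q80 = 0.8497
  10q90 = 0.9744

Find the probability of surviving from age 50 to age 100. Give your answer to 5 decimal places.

0.00201

Survival from 50 to 100 is the product of surviving each interval: (1 − 0.0393) × (1 − 0.3387) × (1 − 0.1757) × (1 − 0.8497) × (1 − 0.9744).
= 0.9607 × 0.6613 × 0.8243 × 0.1503 × 0.0256 = 0.002015.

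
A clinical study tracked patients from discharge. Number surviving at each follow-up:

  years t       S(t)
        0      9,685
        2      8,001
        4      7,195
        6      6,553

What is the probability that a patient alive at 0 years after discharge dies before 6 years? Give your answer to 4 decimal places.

0.3234

P(die before 6 | alive at 0) = 1 − S(6)/S(0) = 1 − 6,553/9,685 = (3,132)/9,685 = 0.323387.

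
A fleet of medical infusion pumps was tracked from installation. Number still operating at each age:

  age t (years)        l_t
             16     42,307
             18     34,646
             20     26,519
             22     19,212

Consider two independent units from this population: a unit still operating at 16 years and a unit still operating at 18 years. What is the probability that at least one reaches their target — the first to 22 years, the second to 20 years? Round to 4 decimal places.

p₁ = l_22/l_16 = 19,212/42,307 = 0.454109; p₂ = l_20/l_18 = 26,519/34,646 = 0.765427.
P(at least one) = 1 − (1−p₁)(1−p₂) = 1 − 0.545891 × 0.234573 = 0.871949.

0.8719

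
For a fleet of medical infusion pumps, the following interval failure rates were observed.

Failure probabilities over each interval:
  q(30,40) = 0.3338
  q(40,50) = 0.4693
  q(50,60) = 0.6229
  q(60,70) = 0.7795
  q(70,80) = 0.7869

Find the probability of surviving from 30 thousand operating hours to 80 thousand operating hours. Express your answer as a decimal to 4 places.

0.0063

Survival from 30 to 80 is the product of surviving each interval: (1 − 0.3338) × (1 − 0.4693) × (1 − 0.6229) × (1 − 0.7795) × (1 − 0.7869).
= 0.6662 × 0.5307 × 0.3771 × 0.2205 × 0.2131 = 0.006265.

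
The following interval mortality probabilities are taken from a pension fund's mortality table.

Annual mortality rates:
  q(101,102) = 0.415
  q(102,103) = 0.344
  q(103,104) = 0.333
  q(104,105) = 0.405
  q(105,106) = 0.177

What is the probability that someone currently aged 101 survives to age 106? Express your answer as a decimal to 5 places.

P(survive 101→106) = (1 − 0.415) × (1 − 0.344) × (1 − 0.333) × (1 − 0.405) × (1 − 0.177).
= 0.585 × 0.656 × 0.667 × 0.595 × 0.823 = 0.125344.

0.12534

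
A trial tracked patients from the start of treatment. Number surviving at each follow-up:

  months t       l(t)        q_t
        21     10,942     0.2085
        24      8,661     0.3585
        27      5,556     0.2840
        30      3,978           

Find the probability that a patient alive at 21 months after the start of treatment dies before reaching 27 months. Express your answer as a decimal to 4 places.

0.4922

P(die before 27 | alive at 21) = 1 − l(27)/l(21) = 1 − 5,556/10,942 = (5,386)/10,942 = 0.492232.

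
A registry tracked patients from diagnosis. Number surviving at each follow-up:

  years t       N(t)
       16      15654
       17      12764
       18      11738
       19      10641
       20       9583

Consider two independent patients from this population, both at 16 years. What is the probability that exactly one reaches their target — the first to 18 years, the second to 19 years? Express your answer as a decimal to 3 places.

0.410

p₁ = N(18)/N(16) = 11738/15654 = 0.749840; p₂ = N(19)/N(16) = 10641/15654 = 0.679762.
P(exactly one) = p₁(1−p₂) + (1−p₁)p₂ = 0.240127 + 0.170049 = 0.410177.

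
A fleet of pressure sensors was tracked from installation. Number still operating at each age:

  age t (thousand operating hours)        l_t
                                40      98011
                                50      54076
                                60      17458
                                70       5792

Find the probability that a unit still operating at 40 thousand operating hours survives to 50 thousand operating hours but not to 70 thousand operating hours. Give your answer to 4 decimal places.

0.4926

This is the probability of reaching 50 but not 70, conditional on being operational at 40: (l_50 − l_70) / l_40.
= (54076 − 5792) / 98011 = 48284 / 98011 = 0.492639.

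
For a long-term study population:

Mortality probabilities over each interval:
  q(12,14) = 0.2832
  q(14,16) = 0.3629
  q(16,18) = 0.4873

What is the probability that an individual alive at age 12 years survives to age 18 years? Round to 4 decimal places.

The overall survival probability is (1 − 0.2832) × (1 − 0.3629) × (1 − 0.4873).
= 0.7168 × 0.6371 × 0.5127 = 0.234136.

0.2341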